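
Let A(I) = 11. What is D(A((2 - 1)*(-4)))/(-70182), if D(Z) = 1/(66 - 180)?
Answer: 1/8000748 ≈ 1.2499e-7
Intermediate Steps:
D(Z) = -1/114 (D(Z) = 1/(-114) = -1/114)
D(A((2 - 1)*(-4)))/(-70182) = -1/114/(-70182) = -1/114*(-1/70182) = 1/8000748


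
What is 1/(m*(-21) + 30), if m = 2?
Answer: -1/12 ≈ -0.083333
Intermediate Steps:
1/(m*(-21) + 30) = 1/(2*(-21) + 30) = 1/(-42 + 30) = 1/(-12) = -1/12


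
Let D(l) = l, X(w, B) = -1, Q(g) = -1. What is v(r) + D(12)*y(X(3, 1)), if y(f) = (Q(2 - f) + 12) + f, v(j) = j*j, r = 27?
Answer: 849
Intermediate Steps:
v(j) = j²
y(f) = 11 + f (y(f) = (-1 + 12) + f = 11 + f)
v(r) + D(12)*y(X(3, 1)) = 27² + 12*(11 - 1) = 729 + 12*10 = 729 + 120 = 849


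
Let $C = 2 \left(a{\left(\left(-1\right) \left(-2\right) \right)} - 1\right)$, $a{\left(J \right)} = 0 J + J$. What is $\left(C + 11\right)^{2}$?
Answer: $169$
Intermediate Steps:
$a{\left(J \right)} = J$ ($a{\left(J \right)} = 0 + J = J$)
$C = 2$ ($C = 2 \left(\left(-1\right) \left(-2\right) - 1\right) = 2 \left(2 - 1\right) = 2 \cdot 1 = 2$)
$\left(C + 11\right)^{2} = \left(2 + 11\right)^{2} = 13^{2} = 169$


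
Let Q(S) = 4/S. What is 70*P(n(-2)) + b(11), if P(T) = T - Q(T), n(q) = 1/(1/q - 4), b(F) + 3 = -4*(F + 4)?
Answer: 10633/9 ≈ 1181.4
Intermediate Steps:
b(F) = -19 - 4*F (b(F) = -3 - 4*(F + 4) = -3 - 4*(4 + F) = -3 + (-16 - 4*F) = -19 - 4*F)
n(q) = 1/(-4 + 1/q)
P(T) = T - 4/T
70*P(n(-2)) + b(11) = 70*(-1*(-2)/(-1 + 4*(-2)) - 4/((-1*(-2)/(-1 + 4*(-2))))) + (-19 - 4*11) = 70*(-1*(-2)/(-1 - 8) - 4/((-1*(-2)/(-1 - 8)))) + (-19 - 44) = 70*(-1*(-2)/(-9) - 4/((-1*(-2)/(-9)))) - 63 = 70*(-1*(-2)*(-⅑) - 4/((-1*(-2)*(-⅑)))) - 63 = 70*(-2/9 - 4/(-2/9)) - 63 = 70*(-2/9 - 4*(-9/2)) - 63 = 70*(-2/9 + 18) - 63 = 70*(160/9) - 63 = 11200/9 - 63 = 10633/9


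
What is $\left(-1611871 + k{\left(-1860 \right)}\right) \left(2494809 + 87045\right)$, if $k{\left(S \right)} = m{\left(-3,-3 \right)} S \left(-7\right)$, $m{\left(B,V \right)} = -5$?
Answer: $-4329694284234$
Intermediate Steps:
$k{\left(S \right)} = 35 S$ ($k{\left(S \right)} = - 5 S \left(-7\right) = - 5 \left(- 7 S\right) = 35 S$)
$\left(-1611871 + k{\left(-1860 \right)}\right) \left(2494809 + 87045\right) = \left(-1611871 + 35 \left(-1860\right)\right) \left(2494809 + 87045\right) = \left(-1611871 - 65100\right) 2581854 = \left(-1676971\right) 2581854 = -4329694284234$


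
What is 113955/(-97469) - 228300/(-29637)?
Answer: 6291629455/962896251 ≈ 6.5341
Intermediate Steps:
113955/(-97469) - 228300/(-29637) = 113955*(-1/97469) - 228300*(-1/29637) = -113955/97469 + 76100/9879 = 6291629455/962896251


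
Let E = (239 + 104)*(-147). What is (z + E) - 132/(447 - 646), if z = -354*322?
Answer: -32717259/199 ≈ -1.6441e+5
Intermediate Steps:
E = -50421 (E = 343*(-147) = -50421)
z = -113988
(z + E) - 132/(447 - 646) = (-113988 - 50421) - 132/(447 - 646) = -164409 - 132/(-199) = -164409 - 132*(-1/199) = -164409 + 132/199 = -32717259/199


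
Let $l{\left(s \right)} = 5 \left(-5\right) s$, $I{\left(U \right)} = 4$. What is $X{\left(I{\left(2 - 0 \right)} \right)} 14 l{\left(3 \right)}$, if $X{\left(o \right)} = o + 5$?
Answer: $-9450$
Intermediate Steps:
$X{\left(o \right)} = 5 + o$
$l{\left(s \right)} = - 25 s$
$X{\left(I{\left(2 - 0 \right)} \right)} 14 l{\left(3 \right)} = \left(5 + 4\right) 14 \left(\left(-25\right) 3\right) = 9 \cdot 14 \left(-75\right) = 126 \left(-75\right) = -9450$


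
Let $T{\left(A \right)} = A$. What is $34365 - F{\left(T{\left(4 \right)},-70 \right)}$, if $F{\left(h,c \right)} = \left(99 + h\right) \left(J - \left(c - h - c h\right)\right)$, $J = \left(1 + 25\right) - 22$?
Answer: $55171$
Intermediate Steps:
$J = 4$ ($J = 26 - 22 = 4$)
$F{\left(h,c \right)} = \left(99 + h\right) \left(4 + h - c + c h\right)$ ($F{\left(h,c \right)} = \left(99 + h\right) \left(4 - \left(c - h - c h\right)\right) = \left(99 + h\right) \left(4 + \left(h - c + c h\right)\right) = \left(99 + h\right) \left(4 + h - c + c h\right)$)
$34365 - F{\left(T{\left(4 \right)},-70 \right)} = 34365 - \left(396 + 4^{2} - -6930 + 103 \cdot 4 - 70 \cdot 4^{2} + 98 \left(-70\right) 4\right) = 34365 - \left(396 + 16 + 6930 + 412 - 1120 - 27440\right) = 34365 - -20806 = 34365 + 20806 = 55171$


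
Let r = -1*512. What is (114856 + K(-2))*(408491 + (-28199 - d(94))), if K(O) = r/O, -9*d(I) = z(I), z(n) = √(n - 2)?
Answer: 43776172704 + 230224*√23/9 ≈ 4.3776e+10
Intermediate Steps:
r = -512
z(n) = √(-2 + n)
d(I) = -√(-2 + I)/9
K(O) = -512/O
(114856 + K(-2))*(408491 + (-28199 - d(94))) = (114856 - 512/(-2))*(408491 + (-28199 - (-1)*√(-2 + 94)/9)) = (114856 - 512*(-½))*(408491 + (-28199 - (-1)*√92/9)) = (114856 + 256)*(408491 + (-28199 - (-1)*2*√23/9)) = 115112*(408491 + (-28199 - (-2)*√23/9)) = 115112*(408491 + (-28199 + 2*√23/9)) = 115112*(380292 + 2*√23/9) = 43776172704 + 230224*√23/9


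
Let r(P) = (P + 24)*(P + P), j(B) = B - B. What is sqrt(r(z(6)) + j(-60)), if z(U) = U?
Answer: 6*sqrt(10) ≈ 18.974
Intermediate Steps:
j(B) = 0
r(P) = 2*P*(24 + P) (r(P) = (24 + P)*(2*P) = 2*P*(24 + P))
sqrt(r(z(6)) + j(-60)) = sqrt(2*6*(24 + 6) + 0) = sqrt(2*6*30 + 0) = sqrt(360 + 0) = sqrt(360) = 6*sqrt(10)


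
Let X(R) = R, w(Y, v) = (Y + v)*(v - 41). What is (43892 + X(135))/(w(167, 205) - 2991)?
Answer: 44027/58017 ≈ 0.75886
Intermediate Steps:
w(Y, v) = (-41 + v)*(Y + v) (w(Y, v) = (Y + v)*(-41 + v) = (-41 + v)*(Y + v))
(43892 + X(135))/(w(167, 205) - 2991) = (43892 + 135)/((205² - 41*167 - 41*205 + 167*205) - 2991) = 44027/((42025 - 6847 - 8405 + 34235) - 2991) = 44027/(61008 - 2991) = 44027/58017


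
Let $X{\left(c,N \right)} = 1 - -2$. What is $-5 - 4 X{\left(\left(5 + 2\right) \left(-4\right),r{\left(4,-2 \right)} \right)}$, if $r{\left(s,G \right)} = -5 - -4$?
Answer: $-17$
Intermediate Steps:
$r{\left(s,G \right)} = -1$ ($r{\left(s,G \right)} = -5 + 4 = -1$)
$X{\left(c,N \right)} = 3$ ($X{\left(c,N \right)} = 1 + 2 = 3$)
$-5 - 4 X{\left(\left(5 + 2\right) \left(-4\right),r{\left(4,-2 \right)} \right)} = -5 - 12 = -17$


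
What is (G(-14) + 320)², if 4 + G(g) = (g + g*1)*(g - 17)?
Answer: 1401856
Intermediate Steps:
G(g) = -4 + 2*g*(-17 + g) (G(g) = -4 + (g + g*1)*(g - 17) = -4 + (g + g)*(-17 + g) = -4 + (2*g)*(-17 + g) = -4 + 2*g*(-17 + g))
(G(-14) + 320)² = ((-4 - 34*(-14) + 2*(-14)²) + 320)² = ((-4 + 476 + 2*196) + 320)² = ((-4 + 476 + 392) + 320)² = (864 + 320)² = 1184² = 1401856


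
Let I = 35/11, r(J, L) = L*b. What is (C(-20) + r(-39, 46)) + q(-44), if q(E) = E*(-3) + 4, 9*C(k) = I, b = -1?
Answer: 8945/99 ≈ 90.354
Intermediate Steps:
r(J, L) = -L (r(J, L) = L*(-1) = -L)
I = 35/11 (I = 35*(1/11) = 35/11 ≈ 3.1818)
C(k) = 35/99 (C(k) = (⅑)*(35/11) = 35/99)
q(E) = 4 - 3*E (q(E) = -3*E + 4 = 4 - 3*E)
(C(-20) + r(-39, 46)) + q(-44) = (35/99 - 1*46) + (4 - 3*(-44)) = (35/99 - 46) + (4 + 132) = -4519/99 + 136 = 8945/99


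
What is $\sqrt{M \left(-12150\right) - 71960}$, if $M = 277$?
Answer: $i \sqrt{3437510} \approx 1854.1 i$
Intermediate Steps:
$\sqrt{M \left(-12150\right) - 71960} = \sqrt{277 \left(-12150\right) - 71960} = \sqrt{-3365550 - 71960} = \sqrt{-3437510} = i \sqrt{3437510}$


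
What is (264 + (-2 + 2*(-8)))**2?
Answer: 60516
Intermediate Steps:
(264 + (-2 + 2*(-8)))**2 = (264 + (-2 - 16))**2 = (264 - 18)**2 = 246**2 = 60516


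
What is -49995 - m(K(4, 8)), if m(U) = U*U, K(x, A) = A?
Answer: -50059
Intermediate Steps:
m(U) = U²
-49995 - m(K(4, 8)) = -49995 - 1*8² = -49995 - 1*64 = -49995 - 64 = -50059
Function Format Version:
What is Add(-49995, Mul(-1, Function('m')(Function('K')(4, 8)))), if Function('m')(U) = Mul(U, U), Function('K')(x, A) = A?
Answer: -50059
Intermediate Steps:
Function('m')(U) = Pow(U, 2)
Add(-49995, Mul(-1, Function('m')(Function('K')(4, 8)))) = Add(-49995, Mul(-1, Pow(8, 2))) = Add(-49995, Mul(-1, 64)) = Add(-49995, -64) = -50059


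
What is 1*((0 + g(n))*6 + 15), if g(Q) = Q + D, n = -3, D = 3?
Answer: 15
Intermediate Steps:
g(Q) = 3 + Q (g(Q) = Q + 3 = 3 + Q)
1*((0 + g(n))*6 + 15) = 1*((0 + (3 - 3))*6 + 15) = 1*((0 + 0)*6 + 15) = 1*(0*6 + 15) = 1*(0 + 15) = 1*15 = 15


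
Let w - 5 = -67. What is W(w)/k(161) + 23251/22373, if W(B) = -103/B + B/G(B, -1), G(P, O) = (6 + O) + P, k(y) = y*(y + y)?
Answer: 4260024414323/4098949007244 ≈ 1.0393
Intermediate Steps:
w = -62 (w = 5 - 67 = -62)
k(y) = 2*y² (k(y) = y*(2*y) = 2*y²)
G(P, O) = 6 + O + P
W(B) = -103/B + B/(5 + B) (W(B) = -103/B + B/(6 - 1 + B) = -103/B + B/(5 + B))
W(w)/k(161) + 23251/22373 = ((-515 + (-62)² - 103*(-62))/((-62)*(5 - 62)))/((2*161²)) + 23251/22373 = (-1/62*(-515 + 3844 + 6386)/(-57))/((2*25921)) + 23251*(1/22373) = -1/62*(-1/57)*9715/51842 + 23251/22373 = (9715/3534)*(1/51842) + 23251/22373 = 9715/183209628 + 23251/22373 = 4260024414323/4098949007244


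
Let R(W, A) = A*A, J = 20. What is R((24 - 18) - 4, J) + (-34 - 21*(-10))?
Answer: 576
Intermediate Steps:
R(W, A) = A**2
R((24 - 18) - 4, J) + (-34 - 21*(-10)) = 20**2 + (-34 - 21*(-10)) = 400 + (-34 + 210) = 400 + 176 = 576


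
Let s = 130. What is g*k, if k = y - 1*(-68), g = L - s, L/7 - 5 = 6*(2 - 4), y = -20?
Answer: -8592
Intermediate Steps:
L = -49 (L = 35 + 7*(6*(2 - 4)) = 35 + 7*(6*(-2)) = 35 + 7*(-12) = 35 - 84 = -49)
g = -179 (g = -49 - 1*130 = -49 - 130 = -179)
k = 48 (k = -20 - 1*(-68) = -20 + 68 = 48)
g*k = -179*48 = -8592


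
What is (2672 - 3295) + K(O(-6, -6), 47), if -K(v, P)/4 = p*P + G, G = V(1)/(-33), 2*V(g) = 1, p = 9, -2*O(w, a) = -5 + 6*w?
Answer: -76393/33 ≈ -2314.9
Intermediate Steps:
O(w, a) = 5/2 - 3*w (O(w, a) = -(-5 + 6*w)/2 = 5/2 - 3*w)
V(g) = ½ (V(g) = (½)*1 = ½)
G = -1/66 (G = (½)/(-33) = (½)*(-1/33) = -1/66 ≈ -0.015152)
K(v, P) = 2/33 - 36*P (K(v, P) = -4*(9*P - 1/66) = -4*(-1/66 + 9*P) = 2/33 - 36*P)
(2672 - 3295) + K(O(-6, -6), 47) = (2672 - 3295) + (2/33 - 36*47) = -623 + (2/33 - 1692) = -623 - 55834/33 = -76393/33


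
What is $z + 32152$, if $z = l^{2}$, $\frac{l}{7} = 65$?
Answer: $239177$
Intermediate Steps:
$l = 455$ ($l = 7 \cdot 65 = 455$)
$z = 207025$ ($z = 455^{2} = 207025$)
$z + 32152 = 207025 + 32152 = 239177$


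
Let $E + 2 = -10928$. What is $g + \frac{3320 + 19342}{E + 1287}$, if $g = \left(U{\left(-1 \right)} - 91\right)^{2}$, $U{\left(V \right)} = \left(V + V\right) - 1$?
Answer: $\frac{85182886}{9643} \approx 8833.7$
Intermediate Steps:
$U{\left(V \right)} = -1 + 2 V$ ($U{\left(V \right)} = 2 V - 1 = -1 + 2 V$)
$E = -10930$ ($E = -2 - 10928 = -10930$)
$g = 8836$ ($g = \left(\left(-1 + 2 \left(-1\right)\right) - 91\right)^{2} = \left(\left(-1 - 2\right) - 91\right)^{2} = \left(-3 - 91\right)^{2} = \left(-94\right)^{2} = 8836$)
$g + \frac{3320 + 19342}{E + 1287} = 8836 + \frac{3320 + 19342}{-10930 + 1287} = 8836 + \frac{22662}{-9643} = 8836 + 22662 \left(- \frac{1}{9643}\right) = 8836 - \frac{22662}{9643} = \frac{85182886}{9643}$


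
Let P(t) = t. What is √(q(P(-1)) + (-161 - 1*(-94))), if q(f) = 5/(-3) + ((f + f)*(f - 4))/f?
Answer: 2*I*√177/3 ≈ 8.8694*I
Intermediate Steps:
q(f) = -29/3 + 2*f (q(f) = 5*(-⅓) + ((2*f)*(-4 + f))/f = -5/3 + (2*f*(-4 + f))/f = -5/3 + (-8 + 2*f) = -29/3 + 2*f)
√(q(P(-1)) + (-161 - 1*(-94))) = √((-29/3 + 2*(-1)) + (-161 - 1*(-94))) = √((-29/3 - 2) + (-161 + 94)) = √(-35/3 - 67) = √(-236/3) = 2*I*√177/3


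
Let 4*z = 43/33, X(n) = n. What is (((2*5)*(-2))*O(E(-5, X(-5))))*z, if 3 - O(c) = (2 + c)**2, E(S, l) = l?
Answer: 430/11 ≈ 39.091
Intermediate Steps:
z = 43/132 (z = (43/33)/4 = (43*(1/33))/4 = (1/4)*(43/33) = 43/132 ≈ 0.32576)
O(c) = 3 - (2 + c)**2
(((2*5)*(-2))*O(E(-5, X(-5))))*z = (((2*5)*(-2))*(3 - (2 - 5)**2))*(43/132) = ((10*(-2))*(3 - 1*(-3)**2))*(43/132) = -20*(3 - 1*9)*(43/132) = -20*(3 - 9)*(43/132) = -20*(-6)*(43/132) = 120*(43/132) = 430/11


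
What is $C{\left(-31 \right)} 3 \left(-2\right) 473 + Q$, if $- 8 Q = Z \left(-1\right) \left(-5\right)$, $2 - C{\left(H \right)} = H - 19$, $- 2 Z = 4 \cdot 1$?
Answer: $- \frac{590299}{4} \approx -1.4757 \cdot 10^{5}$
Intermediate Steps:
$Z = -2$ ($Z = - \frac{4 \cdot 1}{2} = \left(- \frac{1}{2}\right) 4 = -2$)
$C{\left(H \right)} = 21 - H$ ($C{\left(H \right)} = 2 - \left(H - 19\right) = 2 - \left(-19 + H\right) = 21 - H$)
$Q = \frac{5}{4}$ ($Q = - \frac{\left(-2\right) \left(-1\right) \left(-5\right)}{8} = - \frac{2 \left(-5\right)}{8} = \left(- \frac{1}{8}\right) \left(-10\right) = \frac{5}{4} \approx 1.25$)
$C{\left(-31 \right)} 3 \left(-2\right) 473 + Q = \left(21 - -31\right) 3 \left(-2\right) 473 + \frac{5}{4} = \left(21 + 31\right) \left(\left(-6\right) 473\right) + \frac{5}{4} = 52 \left(-2838\right) + \frac{5}{4} = -147576 + \frac{5}{4} = - \frac{590299}{4}$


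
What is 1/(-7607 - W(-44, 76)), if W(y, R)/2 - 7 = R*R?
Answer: -1/19173 ≈ -5.2157e-5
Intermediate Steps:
W(y, R) = 14 + 2*R² (W(y, R) = 14 + 2*(R*R) = 14 + 2*R²)
1/(-7607 - W(-44, 76)) = 1/(-7607 - (14 + 2*76²)) = 1/(-7607 - (14 + 2*5776)) = 1/(-7607 - (14 + 11552)) = 1/(-7607 - 1*11566) = 1/(-7607 - 11566) = 1/(-19173) = -1/19173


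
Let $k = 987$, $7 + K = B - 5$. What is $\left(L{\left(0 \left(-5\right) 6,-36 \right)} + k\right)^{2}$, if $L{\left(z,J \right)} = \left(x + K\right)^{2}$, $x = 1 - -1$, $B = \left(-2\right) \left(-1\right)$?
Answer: $1104601$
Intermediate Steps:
$B = 2$
$x = 2$ ($x = 1 + 1 = 2$)
$K = -10$ ($K = -7 + \left(2 - 5\right) = -7 - 3 = -10$)
$L{\left(z,J \right)} = 64$ ($L{\left(z,J \right)} = \left(2 - 10\right)^{2} = \left(-8\right)^{2} = 64$)
$\left(L{\left(0 \left(-5\right) 6,-36 \right)} + k\right)^{2} = \left(64 + 987\right)^{2} = 1051^{2} = 1104601$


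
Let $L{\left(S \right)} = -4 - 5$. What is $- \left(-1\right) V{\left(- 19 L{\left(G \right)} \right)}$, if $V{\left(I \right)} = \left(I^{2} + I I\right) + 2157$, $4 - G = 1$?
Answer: $60639$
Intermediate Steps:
$G = 3$ ($G = 4 - 1 = 3$)
$L{\left(S \right)} = -9$ ($L{\left(S \right)} = -4 - 5 = -9$)
$V{\left(I \right)} = 2157 + 2 I^{2}$ ($V{\left(I \right)} = \left(I^{2} + I^{2}\right) + 2157 = 2 I^{2} + 2157 = 2157 + 2 I^{2}$)
$- \left(-1\right) V{\left(- 19 L{\left(G \right)} \right)} = - \left(-1\right) \left(2157 + 2 \left(\left(-19\right) \left(-9\right)\right)^{2}\right) = - \left(-1\right) \left(2157 + 2 \cdot 171^{2}\right) = - \left(-1\right) \left(2157 + 2 \cdot 29241\right) = - \left(-1\right) \left(2157 + 58482\right) = - \left(-1\right) 60639 = \left(-1\right) \left(-60639\right) = 60639$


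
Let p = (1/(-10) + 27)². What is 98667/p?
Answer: 9866700/72361 ≈ 136.35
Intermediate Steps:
p = 72361/100 (p = (-⅒ + 27)² = (269/10)² = 72361/100 ≈ 723.61)
98667/p = 98667/(72361/100) = 98667*(100/72361) = 9866700/72361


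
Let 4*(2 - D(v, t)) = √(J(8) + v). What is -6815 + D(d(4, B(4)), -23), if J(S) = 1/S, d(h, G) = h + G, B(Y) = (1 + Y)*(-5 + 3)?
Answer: -6813 - I*√94/16 ≈ -6813.0 - 0.60596*I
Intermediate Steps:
B(Y) = -2 - 2*Y (B(Y) = (1 + Y)*(-2) = -2 - 2*Y)
d(h, G) = G + h
D(v, t) = 2 - √(⅛ + v)/4 (D(v, t) = 2 - √(1/8 + v)/4 = 2 - √(⅛ + v)/4)
-6815 + D(d(4, B(4)), -23) = -6815 + (2 - √(2 + 16*((-2 - 2*4) + 4))/16) = -6815 + (2 - √(2 + 16*((-2 - 8) + 4))/16) = -6815 + (2 - √(2 + 16*(-10 + 4))/16) = -6815 + (2 - √(2 + 16*(-6))/16) = -6815 + (2 - √(2 - 96)/16) = -6815 + (2 - I*√94/16) = -6813 - I*√94/16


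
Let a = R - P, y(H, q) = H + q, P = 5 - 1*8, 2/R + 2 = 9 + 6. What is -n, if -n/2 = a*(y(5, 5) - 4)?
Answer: 492/13 ≈ 37.846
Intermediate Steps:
R = 2/13 (R = 2/(-2 + (9 + 6)) = 2/(-2 + 15) = 2/13 ≈ 0.15385)
P = -3 (P = 5 - 8 = -3)
a = 41/13 (a = 2/13 - 1*(-3) = 2/13 + 3 = 41/13 ≈ 3.1538)
n = -492/13 (n = -82*((5 + 5) - 4)/13 = -82*(10 - 4)/13 = -82*6/13 = -2*246/13 = -492/13 ≈ -37.846)
-n = -1*(-492/13) = 492/13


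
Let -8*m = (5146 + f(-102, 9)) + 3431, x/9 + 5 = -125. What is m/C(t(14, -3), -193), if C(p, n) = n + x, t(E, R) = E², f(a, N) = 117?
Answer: 4347/5452 ≈ 0.79732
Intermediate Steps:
x = -1170 (x = -45 + 9*(-125) = -45 - 1125 = -1170)
C(p, n) = -1170 + n (C(p, n) = n - 1170 = -1170 + n)
m = -4347/4 (m = -((5146 + 117) + 3431)/8 = -(5263 + 3431)/8 = -⅛*8694 = -4347/4 ≈ -1086.8)
m/C(t(14, -3), -193) = -4347/(4*(-1170 - 193)) = -4347/4/(-1363) = -4347/4*(-1/1363) = 4347/5452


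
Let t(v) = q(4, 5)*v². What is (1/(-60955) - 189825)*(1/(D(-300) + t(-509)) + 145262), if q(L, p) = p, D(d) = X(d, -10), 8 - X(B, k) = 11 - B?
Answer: -217680104657080644110/7894294241 ≈ -2.7574e+10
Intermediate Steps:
X(B, k) = -3 + B (X(B, k) = 8 - (11 - B) = 8 + (-11 + B) = -3 + B)
D(d) = -3 + d
t(v) = 5*v²
(1/(-60955) - 189825)*(1/(D(-300) + t(-509)) + 145262) = (1/(-60955) - 189825)*(1/((-3 - 300) + 5*(-509)²) + 145262) = (-1/60955 - 189825)*(1/(-303 + 5*259081) + 145262) = -11570782876*(1/(-303 + 1295405) + 145262)/60955 = -11570782876*(1/1295102 + 145262)/60955 = -11570782876/60955*188129106725/1295102 = -217680104657080644110/7894294241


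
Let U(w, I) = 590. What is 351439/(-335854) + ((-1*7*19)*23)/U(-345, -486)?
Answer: -308681599/49538465 ≈ -6.2311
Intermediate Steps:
351439/(-335854) + ((-1*7*19)*23)/U(-345, -486) = 351439/(-335854) + ((-1*7*19)*23)/590 = 351439*(-1/335854) + (-7*19*23)*(1/590) = -351439/335854 - 133*23*(1/590) = -351439/335854 - 3059*1/590 = -351439/335854 - 3059/590 = -308681599/49538465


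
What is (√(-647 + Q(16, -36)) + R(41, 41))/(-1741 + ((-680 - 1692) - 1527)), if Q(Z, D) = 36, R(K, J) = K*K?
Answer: -1681/5640 - I*√611/5640 ≈ -0.29805 - 0.0043827*I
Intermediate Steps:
R(K, J) = K²
(√(-647 + Q(16, -36)) + R(41, 41))/(-1741 + ((-680 - 1692) - 1527)) = (√(-647 + 36) + 41²)/(-1741 + ((-680 - 1692) - 1527)) = (√(-611) + 1681)/(-1741 + (-2372 - 1527)) = (I*√611 + 1681)/(-1741 - 3899) = (1681 + I*√611)/(-5640) = (1681 + I*√611)*(-1/5640) = -1681/5640 - I*√611/5640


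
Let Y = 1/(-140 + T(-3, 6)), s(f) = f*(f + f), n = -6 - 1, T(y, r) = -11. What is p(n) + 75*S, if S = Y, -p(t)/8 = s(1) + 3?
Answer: -6115/151 ≈ -40.497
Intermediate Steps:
n = -7
s(f) = 2*f**2 (s(f) = f*(2*f) = 2*f**2)
p(t) = -40 (p(t) = -8*(2*1**2 + 3) = -8*(2*1 + 3) = -8*(2 + 3) = -8*5 = -40)
Y = -1/151 (Y = 1/(-140 - 11) = 1/(-151) = -1/151 ≈ -0.0066225)
S = -1/151 ≈ -0.0066225
p(n) + 75*S = -40 + 75*(-1/151) = -40 - 75/151 = -6115/151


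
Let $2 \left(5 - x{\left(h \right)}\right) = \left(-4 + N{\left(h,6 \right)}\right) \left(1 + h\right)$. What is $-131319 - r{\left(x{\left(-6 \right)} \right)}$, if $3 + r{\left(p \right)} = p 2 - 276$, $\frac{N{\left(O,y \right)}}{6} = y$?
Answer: $-131210$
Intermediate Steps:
$N{\left(O,y \right)} = 6 y$
$x{\left(h \right)} = -11 - 16 h$ ($x{\left(h \right)} = 5 - \frac{\left(-4 + 6 \cdot 6\right) \left(1 + h\right)}{2} = 5 - \frac{\left(-4 + 36\right) \left(1 + h\right)}{2} = 5 - \frac{32 \left(1 + h\right)}{2} = 5 - \frac{32 + 32 h}{2} = 5 - \left(16 + 16 h\right) = -11 - 16 h$)
$r{\left(p \right)} = -279 + 2 p$ ($r{\left(p \right)} = -3 + \left(p 2 - 276\right) = -3 + \left(2 p - 276\right) = -3 + \left(-276 + 2 p\right) = -279 + 2 p$)
$-131319 - r{\left(x{\left(-6 \right)} \right)} = -131319 - \left(-279 + 2 \left(-11 - -96\right)\right) = -131319 - \left(-279 + 2 \left(-11 + 96\right)\right) = -131319 - \left(-279 + 2 \cdot 85\right) = -131319 - \left(-279 + 170\right) = -131319 - -109 = -131319 + 109 = -131210$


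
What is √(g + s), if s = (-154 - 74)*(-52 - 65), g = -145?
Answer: √26531 ≈ 162.88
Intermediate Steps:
s = 26676 (s = -228*(-117) = 26676)
√(g + s) = √(-145 + 26676) = √26531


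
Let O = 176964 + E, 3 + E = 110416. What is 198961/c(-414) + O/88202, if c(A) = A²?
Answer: 33402013207/7558734996 ≈ 4.4190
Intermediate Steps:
E = 110413 (E = -3 + 110416 = 110413)
O = 287377 (O = 176964 + 110413 = 287377)
198961/c(-414) + O/88202 = 198961/((-414)²) + 287377/88202 = 198961/171396 + 287377*(1/88202) = 198961*(1/171396) + 287377/88202 = 198961/171396 + 287377/88202 = 33402013207/7558734996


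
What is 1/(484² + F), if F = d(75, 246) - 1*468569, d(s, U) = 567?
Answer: -1/233746 ≈ -4.2781e-6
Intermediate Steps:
F = -468002 (F = 567 - 1*468569 = 567 - 468569 = -468002)
1/(484² + F) = 1/(484² - 468002) = 1/(234256 - 468002) = 1/(-233746) = -1/233746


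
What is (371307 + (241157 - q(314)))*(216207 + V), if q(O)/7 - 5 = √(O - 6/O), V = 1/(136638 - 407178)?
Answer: 11940863370690397/90180 - 409448492453*√7739315/42474780 ≈ 1.3238e+11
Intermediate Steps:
V = -1/270540 (V = 1/(-270540) = -1/270540 ≈ -3.6963e-6)
q(O) = 35 + 7*√(O - 6/O)
(371307 + (241157 - q(314)))*(216207 + V) = (371307 + (241157 - (35 + 7*√(314 - 6/314))))*(216207 - 1/270540) = (371307 + (241157 - (35 + 7*√(314 - 6*1/314))))*(58492641779/270540) = (371307 + (241157 - (35 + 7*√(314 - 3/157))))*(58492641779/270540) = (371307 + (241157 - (35 + 7*√(49295/157))))*(58492641779/270540) = (371307 + (241157 - (35 + 7*(√7739315/157))))*(58492641779/270540) = (371307 + (241157 - (35 + 7*√7739315/157)))*(58492641779/270540) = (371307 + (241157 + (-35 - 7*√7739315/157)))*(58492641779/270540) = (371307 + (241122 - 7*√7739315/157))*(58492641779/270540) = (612429 - 7*√7739315/157)*(58492641779/270540) = 11940863370690397/90180 - 409448492453*√7739315/42474780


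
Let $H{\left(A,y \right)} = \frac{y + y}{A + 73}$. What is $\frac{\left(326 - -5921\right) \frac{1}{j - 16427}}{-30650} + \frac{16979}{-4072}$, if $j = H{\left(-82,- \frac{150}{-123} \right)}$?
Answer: $- \frac{1577259265108877}{378268380854200} \approx -4.1697$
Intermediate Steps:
$H{\left(A,y \right)} = \frac{2 y}{73 + A}$
$j = - \frac{100}{369}$ ($j = \frac{2 \left(- \frac{150}{-123}\right)}{73 - 82} = \frac{2 \left(\left(-150\right) \left(- \frac{1}{123}\right)\right)}{-9} = 2 \cdot \frac{50}{41} \left(- \frac{1}{9}\right) = - \frac{100}{369} \approx -0.271$)
$\frac{\left(326 - -5921\right) \frac{1}{j - 16427}}{-30650} + \frac{16979}{-4072} = \frac{\left(326 - -5921\right) \frac{1}{- \frac{100}{369} - 16427}}{-30650} + \frac{16979}{-4072} = \frac{326 + 5921}{- \frac{6061663}{369}} \left(- \frac{1}{30650}\right) + 16979 \left(- \frac{1}{4072}\right) = 6247 \left(- \frac{369}{6061663}\right) \left(- \frac{1}{30650}\right) - \frac{16979}{4072} = \left(- \frac{2305143}{6061663}\right) \left(- \frac{1}{30650}\right) - \frac{16979}{4072} = \frac{2305143}{185789970950} - \frac{16979}{4072} = - \frac{1577259265108877}{378268380854200}$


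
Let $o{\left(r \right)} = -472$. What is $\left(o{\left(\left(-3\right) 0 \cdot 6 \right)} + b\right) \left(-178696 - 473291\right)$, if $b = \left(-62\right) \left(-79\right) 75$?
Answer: $-239199686586$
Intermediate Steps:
$b = 367350$ ($b = 4898 \cdot 75 = 367350$)
$\left(o{\left(\left(-3\right) 0 \cdot 6 \right)} + b\right) \left(-178696 - 473291\right) = \left(-472 + 367350\right) \left(-178696 - 473291\right) = 366878 \left(-651987\right) = -239199686586$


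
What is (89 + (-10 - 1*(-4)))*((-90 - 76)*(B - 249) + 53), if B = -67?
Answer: 4358247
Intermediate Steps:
(89 + (-10 - 1*(-4)))*((-90 - 76)*(B - 249) + 53) = (89 + (-10 - 1*(-4)))*((-90 - 76)*(-67 - 249) + 53) = (89 + (-10 + 4))*(-166*(-316) + 53) = (89 - 6)*(52456 + 53) = 83*52509 = 4358247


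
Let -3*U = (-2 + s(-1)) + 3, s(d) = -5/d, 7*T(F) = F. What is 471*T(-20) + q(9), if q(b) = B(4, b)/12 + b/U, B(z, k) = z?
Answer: -56695/42 ≈ -1349.9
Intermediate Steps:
T(F) = F/7
U = -2 (U = -((-2 - 5/(-1)) + 3)/3 = -((-2 - 5*(-1)) + 3)/3 = -((-2 + 5) + 3)/3 = -(3 + 3)/3 = -⅓*6 = -2)
q(b) = ⅓ - b/2 (q(b) = 4/12 + b/(-2) = 4*(1/12) + b*(-½) = ⅓ - b/2)
471*T(-20) + q(9) = 471*((⅐)*(-20)) + (⅓ - ½*9) = 471*(-20/7) + (⅓ - 9/2) = -9420/7 - 25/6 = -56695/42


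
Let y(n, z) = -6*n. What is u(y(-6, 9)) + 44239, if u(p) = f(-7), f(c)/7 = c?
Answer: 44190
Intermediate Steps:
f(c) = 7*c
u(p) = -49 (u(p) = 7*(-7) = -49)
u(y(-6, 9)) + 44239 = -49 + 44239 = 44190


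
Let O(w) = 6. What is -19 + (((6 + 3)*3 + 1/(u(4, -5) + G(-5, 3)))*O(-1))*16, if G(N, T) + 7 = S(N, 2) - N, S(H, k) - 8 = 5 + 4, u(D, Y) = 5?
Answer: 12889/5 ≈ 2577.8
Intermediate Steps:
S(H, k) = 17 (S(H, k) = 8 + (5 + 4) = 8 + 9 = 17)
G(N, T) = 10 - N (G(N, T) = -7 + (17 - N) = 10 - N)
-19 + (((6 + 3)*3 + 1/(u(4, -5) + G(-5, 3)))*O(-1))*16 = -19 + (((6 + 3)*3 + 1/(5 + (10 - 1*(-5))))*6)*16 = -19 + ((9*3 + 1/(5 + (10 + 5)))*6)*16 = -19 + ((27 + 1/(5 + 15))*6)*16 = -19 + ((27 + 1/20)*6)*16 = -19 + ((541/20)*6)*16 = -19 + (1623/10)*16 = -19 + 12984/5 = 12889/5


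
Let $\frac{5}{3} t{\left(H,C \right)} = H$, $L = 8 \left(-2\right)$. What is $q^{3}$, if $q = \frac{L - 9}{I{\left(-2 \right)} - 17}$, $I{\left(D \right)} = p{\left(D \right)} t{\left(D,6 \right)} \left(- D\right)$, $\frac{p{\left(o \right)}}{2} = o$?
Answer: $\frac{1953125}{50653} \approx 38.559$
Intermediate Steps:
$p{\left(o \right)} = 2 o$
$L = -16$
$t{\left(H,C \right)} = \frac{3 H}{5}$
$I{\left(D \right)} = - \frac{6 D^{3}}{5}$ ($I{\left(D \right)} = 2 D \frac{3 D}{5} \left(- D\right) = \frac{6 D^{2}}{5} \left(- D\right) = - \frac{6 D^{3}}{5}$)
$q = \frac{125}{37}$ ($q = \frac{-16 - 9}{- \frac{6 \left(-2\right)^{3}}{5} - 17} = - \frac{25}{\left(- \frac{6}{5}\right) \left(-8\right) - 17} = - \frac{25}{\frac{48}{5} - 17} = - \frac{25}{- \frac{37}{5}} = \left(-25\right) \left(- \frac{5}{37}\right) = \frac{125}{37} \approx 3.3784$)
$q^{3} = \left(\frac{125}{37}\right)^{3} = \frac{1953125}{50653}$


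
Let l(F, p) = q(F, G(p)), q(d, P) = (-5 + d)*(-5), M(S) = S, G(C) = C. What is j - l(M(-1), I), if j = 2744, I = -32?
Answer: 2714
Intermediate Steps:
q(d, P) = 25 - 5*d
l(F, p) = 25 - 5*F
j - l(M(-1), I) = 2744 - (25 - 5*(-1)) = 2744 - (25 + 5) = 2744 - 1*30 = 2744 - 30 = 2714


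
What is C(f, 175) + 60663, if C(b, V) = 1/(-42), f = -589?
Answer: 2547845/42 ≈ 60663.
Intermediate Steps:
C(b, V) = -1/42
C(f, 175) + 60663 = -1/42 + 60663 = 2547845/42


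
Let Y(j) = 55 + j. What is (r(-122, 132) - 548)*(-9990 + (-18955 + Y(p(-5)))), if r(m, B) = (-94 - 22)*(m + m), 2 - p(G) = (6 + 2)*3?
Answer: -802481472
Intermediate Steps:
p(G) = -22 (p(G) = 2 - (6 + 2)*3 = 2 - 8*3 = 2 - 1*24 = 2 - 24 = -22)
r(m, B) = -232*m
(r(-122, 132) - 548)*(-9990 + (-18955 + Y(p(-5)))) = (-232*(-122) - 548)*(-9990 + (-18955 + (55 - 22))) = (28304 - 548)*(-9990 + (-18955 + 33)) = 27756*(-9990 - 18922) = 27756*(-28912) = -802481472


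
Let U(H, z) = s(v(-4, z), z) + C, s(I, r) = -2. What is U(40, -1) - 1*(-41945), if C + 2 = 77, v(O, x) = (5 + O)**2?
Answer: 42018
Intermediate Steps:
C = 75 (C = -2 + 77 = 75)
U(H, z) = 73 (U(H, z) = -2 + 75 = 73)
U(40, -1) - 1*(-41945) = 73 - 1*(-41945) = 73 + 41945 = 42018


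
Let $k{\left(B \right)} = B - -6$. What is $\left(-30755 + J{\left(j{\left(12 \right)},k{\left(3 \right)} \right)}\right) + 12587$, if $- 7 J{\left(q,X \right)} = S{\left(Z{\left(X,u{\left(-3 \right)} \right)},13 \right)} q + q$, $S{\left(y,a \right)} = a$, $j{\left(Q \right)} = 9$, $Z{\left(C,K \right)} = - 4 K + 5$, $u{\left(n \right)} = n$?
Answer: $-18186$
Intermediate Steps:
$k{\left(B \right)} = 6 + B$ ($k{\left(B \right)} = B + 6 = 6 + B$)
$Z{\left(C,K \right)} = 5 - 4 K$
$J{\left(q,X \right)} = - 2 q$ ($J{\left(q,X \right)} = - \frac{13 q + q}{7} = - \frac{14 q}{7} = - 2 q$)
$\left(-30755 + J{\left(j{\left(12 \right)},k{\left(3 \right)} \right)}\right) + 12587 = \left(-30755 - 18\right) + 12587 = -30773 + 12587 = -18186$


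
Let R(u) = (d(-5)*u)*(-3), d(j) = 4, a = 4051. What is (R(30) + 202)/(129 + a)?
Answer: -79/2090 ≈ -0.037799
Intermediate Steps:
R(u) = -12*u (R(u) = (4*u)*(-3) = -12*u)
(R(30) + 202)/(129 + a) = (-12*30 + 202)/(129 + 4051) = (-360 + 202)/4180 = -158*1/4180 = -79/2090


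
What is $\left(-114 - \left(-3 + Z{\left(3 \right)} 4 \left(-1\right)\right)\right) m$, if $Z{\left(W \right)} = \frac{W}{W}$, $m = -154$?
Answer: $16478$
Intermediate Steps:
$Z{\left(W \right)} = 1$
$\left(-114 - \left(-3 + Z{\left(3 \right)} 4 \left(-1\right)\right)\right) m = \left(-114 - \left(-3 + 1 \cdot 4 \left(-1\right)\right)\right) \left(-154\right) = \left(-114 - \left(-3 + 4 \left(-1\right)\right)\right) \left(-154\right) = \left(-114 + \left(\left(-1\right) \left(-4\right) + 3\right)\right) \left(-154\right) = \left(-114 + \left(4 + 3\right)\right) \left(-154\right) = \left(-114 + 7\right) \left(-154\right) = \left(-107\right) \left(-154\right) = 16478$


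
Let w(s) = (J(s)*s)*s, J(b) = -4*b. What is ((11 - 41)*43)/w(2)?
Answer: 645/16 ≈ 40.313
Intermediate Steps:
w(s) = -4*s³ (w(s) = ((-4*s)*s)*s = (-4*s²)*s = -4*s³)
((11 - 41)*43)/w(2) = ((11 - 41)*43)/((-4*2³)) = (-30*43)/((-4*8)) = -1290/(-32) = -1290*(-1/32) = 645/16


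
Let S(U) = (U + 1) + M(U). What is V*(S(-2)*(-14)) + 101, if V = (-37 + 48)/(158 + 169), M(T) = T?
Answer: 11163/109 ≈ 102.41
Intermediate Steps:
S(U) = 1 + 2*U (S(U) = (U + 1) + U = (1 + U) + U = 1 + 2*U)
V = 11/327 ≈ 0.033639
V*(S(-2)*(-14)) + 101 = 11*((1 + 2*(-2))*(-14))/327 + 101 = 11*((1 - 4)*(-14))/327 + 101 = 11*(-3*(-14))/327 + 101 = (11/327)*42 + 101 = 154/109 + 101 = 11163/109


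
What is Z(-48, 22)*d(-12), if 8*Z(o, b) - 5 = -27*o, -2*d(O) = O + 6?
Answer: 3903/8 ≈ 487.88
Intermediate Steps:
d(O) = -3 - O/2 (d(O) = -(O + 6)/2 = -(6 + O)/2 = -3 - O/2)
Z(o, b) = 5/8 - 27*o/8 (Z(o, b) = 5/8 + (-27*o)/8 = 5/8 - 27*o/8)
Z(-48, 22)*d(-12) = (5/8 - 27/8*(-48))*(-3 - ½*(-12)) = (5/8 + 162)*(-3 + 6) = (1301/8)*3 = 3903/8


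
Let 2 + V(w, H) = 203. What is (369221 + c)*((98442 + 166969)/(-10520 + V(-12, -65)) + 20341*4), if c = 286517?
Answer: 550380382097290/10319 ≈ 5.3337e+10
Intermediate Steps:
V(w, H) = 201 (V(w, H) = -2 + 203 = 201)
(369221 + c)*((98442 + 166969)/(-10520 + V(-12, -65)) + 20341*4) = (369221 + 286517)*((98442 + 166969)/(-10520 + 201) + 20341*4) = 655738*(265411/(-10319) + 81364) = 655738*(265411*(-1/10319) + 81364) = 655738*(-265411/10319 + 81364) = 655738*(839329705/10319) = 550380382097290/10319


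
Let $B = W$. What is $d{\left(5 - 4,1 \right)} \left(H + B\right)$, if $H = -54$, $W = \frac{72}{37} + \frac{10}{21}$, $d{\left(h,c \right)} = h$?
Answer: $- \frac{40076}{777} \approx -51.578$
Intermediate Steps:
$W = \frac{1882}{777}$ ($W = 72 \cdot \frac{1}{37} + 10 \cdot \frac{1}{21} = \frac{72}{37} + \frac{10}{21} = \frac{1882}{777} \approx 2.4221$)
$B = \frac{1882}{777} \approx 2.4221$
$d{\left(5 - 4,1 \right)} \left(H + B\right) = \left(5 - 4\right) \left(-54 + \frac{1882}{777}\right) = 1 \left(- \frac{40076}{777}\right) = - \frac{40076}{777}$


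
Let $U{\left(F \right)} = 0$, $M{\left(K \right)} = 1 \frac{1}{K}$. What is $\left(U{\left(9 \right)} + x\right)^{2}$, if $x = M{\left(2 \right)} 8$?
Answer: $16$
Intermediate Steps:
$M{\left(K \right)} = \frac{1}{K}$
$x = 4$ ($x = \frac{1}{2} \cdot 8 = 4$)
$\left(U{\left(9 \right)} + x\right)^{2} = \left(0 + 4\right)^{2} = 4^{2} = 16$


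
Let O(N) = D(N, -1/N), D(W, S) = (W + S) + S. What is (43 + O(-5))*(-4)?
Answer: -768/5 ≈ -153.60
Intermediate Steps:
D(W, S) = W + 2*S (D(W, S) = (S + W) + S = W + 2*S)
O(N) = N - 2/N (O(N) = N + 2*(-1/N) = N - 2/N)
(43 + O(-5))*(-4) = (43 + (-5 - 2/(-5)))*(-4) = (43 + (-5 - 2*(-⅕)))*(-4) = (43 + (-5 + ⅖))*(-4) = (43 - 23/5)*(-4) = (192/5)*(-4) = -768/5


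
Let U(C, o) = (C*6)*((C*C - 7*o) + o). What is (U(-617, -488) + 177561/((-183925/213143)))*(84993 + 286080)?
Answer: -13848389190995947947/26275 ≈ -5.2706e+14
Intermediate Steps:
U(C, o) = 6*C*(C² - 6*o) (U(C, o) = (6*C)*((C² - 7*o) + o) = (6*C)*(C² - 6*o) = 6*C*(C² - 6*o))
(U(-617, -488) + 177561/((-183925/213143)))*(84993 + 286080) = (6*(-617)*((-617)² - 6*(-488)) + 177561/((-183925/213143)))*(84993 + 286080) = (6*(-617)*(380689 + 2928) + 177561/((-183925*1/213143)))*371073 = (6*(-617)*383617 + 177561/(-26275/30449))*371073 = (-1420150134 + 177561*(-30449/26275))*371073 = (-1420150134 - 5406554889/26275)*371073 = -37319851325739/26275*371073 = -13848389190995947947/26275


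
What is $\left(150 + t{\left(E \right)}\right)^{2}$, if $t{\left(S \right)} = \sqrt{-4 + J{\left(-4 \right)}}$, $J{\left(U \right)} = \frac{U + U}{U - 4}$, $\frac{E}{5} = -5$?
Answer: $\left(150 + i \sqrt{3}\right)^{2} \approx 22497.0 + 519.62 i$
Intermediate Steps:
$E = -25$ ($E = 5 \left(-5\right) = -25$)
$J{\left(U \right)} = \frac{2 U}{-4 + U}$
$t{\left(S \right)} = i \sqrt{3}$ ($t{\left(S \right)} = \sqrt{-4 + 2 \left(-4\right) \frac{1}{-4 - 4}} = \sqrt{-4 + 2 \left(-4\right) \frac{1}{-8}} = \sqrt{-4 + 2 \left(-4\right) \left(- \frac{1}{8}\right)} = \sqrt{-4 + 1} = \sqrt{-3} = i \sqrt{3}$)
$\left(150 + t{\left(E \right)}\right)^{2} = \left(150 + i \sqrt{3}\right)^{2}$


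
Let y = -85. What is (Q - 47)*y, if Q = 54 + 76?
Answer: -7055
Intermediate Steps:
Q = 130
(Q - 47)*y = (130 - 47)*(-85) = 83*(-85) = -7055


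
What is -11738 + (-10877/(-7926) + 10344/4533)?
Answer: -140532707273/11976186 ≈ -11734.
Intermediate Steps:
-11738 + (-10877/(-7926) + 10344/4533) = -11738 + (-10877*(-1/7926) + 10344*(1/4533)) = -11738 + (10877/7926 + 3448/1511) = -11738 + 43763995/11976186 = -140532707273/11976186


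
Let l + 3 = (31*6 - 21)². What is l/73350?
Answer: 4537/12225 ≈ 0.37112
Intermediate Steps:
l = 27222 (l = -3 + (31*6 - 21)² = -3 + (186 - 21)² = -3 + 165² = -3 + 27225 = 27222)
l/73350 = 27222/73350 = 27222*(1/73350) = 4537/12225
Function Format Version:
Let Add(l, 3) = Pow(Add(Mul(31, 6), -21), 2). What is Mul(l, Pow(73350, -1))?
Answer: Rational(4537, 12225) ≈ 0.37112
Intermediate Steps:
l = 27222 (l = Add(-3, Pow(Add(Mul(31, 6), -21), 2)) = Add(-3, Pow(Add(186, -21), 2)) = Add(-3, Pow(165, 2)) = Add(-3, 27225) = 27222)
Mul(l, Pow(73350, -1)) = Mul(27222, Pow(73350, -1)) = Mul(27222, Rational(1, 73350)) = Rational(4537, 12225)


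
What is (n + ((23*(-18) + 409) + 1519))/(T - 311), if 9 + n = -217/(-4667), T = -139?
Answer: -3512026/1050075 ≈ -3.3445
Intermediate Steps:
n = -41786/4667 (n = -9 - 217/(-4667) = -9 - 217*(-1/4667) = -9 + 217/4667 = -41786/4667 ≈ -8.9535)
(n + ((23*(-18) + 409) + 1519))/(T - 311) = (-41786/4667 + ((23*(-18) + 409) + 1519))/(-139 - 311) = (-41786/4667 + ((-414 + 409) + 1519))/(-450) = (-41786/4667 + (-5 + 1519))*(-1/450) = (-41786/4667 + 1514)*(-1/450) = (7024052/4667)*(-1/450) = -3512026/1050075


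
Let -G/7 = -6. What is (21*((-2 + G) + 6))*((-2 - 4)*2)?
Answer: -11592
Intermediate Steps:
G = 42 (G = -7*(-6) = 42)
(21*((-2 + G) + 6))*((-2 - 4)*2) = (21*((-2 + 42) + 6))*((-2 - 4)*2) = (21*(40 + 6))*(-6*2) = (21*46)*(-12) = 966*(-12) = -11592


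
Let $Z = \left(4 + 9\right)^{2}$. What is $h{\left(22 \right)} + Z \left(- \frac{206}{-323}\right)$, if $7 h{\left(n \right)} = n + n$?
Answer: $\frac{257910}{2261} \approx 114.07$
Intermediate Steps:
$h{\left(n \right)} = \frac{2 n}{7}$ ($h{\left(n \right)} = \frac{n + n}{7} = \frac{2 n}{7}$)
$Z = 169$ ($Z = 13^{2} = 169$)
$h{\left(22 \right)} + Z \left(- \frac{206}{-323}\right) = \frac{2}{7} \cdot 22 + 169 \left(- \frac{206}{-323}\right) = \frac{44}{7} + 169 \left(\left(-206\right) \left(- \frac{1}{323}\right)\right) = \frac{44}{7} + 169 \cdot \frac{206}{323} = \frac{44}{7} + \frac{34814}{323} = \frac{257910}{2261}$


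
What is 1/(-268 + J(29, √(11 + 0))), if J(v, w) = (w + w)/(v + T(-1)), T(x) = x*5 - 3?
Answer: -29547/7918585 - 21*√11/15837170 ≈ -0.0037357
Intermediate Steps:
T(x) = -3 + 5*x (T(x) = 5*x - 3 = -3 + 5*x)
J(v, w) = 2*w/(-8 + v) (J(v, w) = (w + w)/(v + (-3 + 5*(-1))) = (2*w)/(v + (-3 - 5)) = (2*w)/(v - 8) = (2*w)/(-8 + v) = 2*w/(-8 + v))
1/(-268 + J(29, √(11 + 0))) = 1/(-268 + 2*√(11 + 0)/(-8 + 29)) = 1/(-268 + 2*√11/21)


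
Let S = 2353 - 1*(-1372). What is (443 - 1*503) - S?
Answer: -3785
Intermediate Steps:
S = 3725 (S = 2353 + 1372 = 3725)
(443 - 1*503) - S = (443 - 1*503) - 1*3725 = (443 - 503) - 3725 = -60 - 3725 = -3785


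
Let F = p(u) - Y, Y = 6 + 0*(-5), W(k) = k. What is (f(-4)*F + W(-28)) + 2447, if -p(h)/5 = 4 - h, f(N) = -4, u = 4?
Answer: 2443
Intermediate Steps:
p(h) = -20 + 5*h (p(h) = -5*(4 - h) = -20 + 5*h)
Y = 6 (Y = 6 + 0 = 6)
F = -6 (F = (-20 + 5*4) - 1*6 = (-20 + 20) - 6 = 0 - 6 = -6)
(f(-4)*F + W(-28)) + 2447 = (-4*(-6) - 28) + 2447 = (24 - 28) + 2447 = -4 + 2447 = 2443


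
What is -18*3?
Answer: -54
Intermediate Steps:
-18*3 = -54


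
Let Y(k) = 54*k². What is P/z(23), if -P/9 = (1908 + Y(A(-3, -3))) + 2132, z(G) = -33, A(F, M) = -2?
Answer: 12768/11 ≈ 1160.7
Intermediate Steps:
P = -38304 (P = -9*((1908 + 54*(-2)²) + 2132) = -9*((1908 + 54*4) + 2132) = -9*((1908 + 216) + 2132) = -9*(2124 + 2132) = -9*4256 = -38304)
P/z(23) = -38304/(-33) = -38304*(-1/33) = 12768/11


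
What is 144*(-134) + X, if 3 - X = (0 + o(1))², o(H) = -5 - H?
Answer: -19329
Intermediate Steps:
X = -33 (X = 3 - (0 + (-5 - 1*1))² = 3 - (0 + (-5 - 1))² = 3 - (0 - 6)² = 3 - 1*(-6)² = 3 - 1*36 = 3 - 36 = -33)
144*(-134) + X = 144*(-134) - 33 = -19296 - 33 = -19329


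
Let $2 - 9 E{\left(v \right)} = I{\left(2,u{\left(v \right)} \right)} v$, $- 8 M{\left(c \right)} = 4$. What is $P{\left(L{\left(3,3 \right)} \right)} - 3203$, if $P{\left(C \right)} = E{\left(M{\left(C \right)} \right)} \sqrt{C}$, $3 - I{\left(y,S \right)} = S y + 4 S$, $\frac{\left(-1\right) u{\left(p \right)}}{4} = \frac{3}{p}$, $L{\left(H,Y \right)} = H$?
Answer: $-3203 - \frac{137 \sqrt{3}}{18} \approx -3216.2$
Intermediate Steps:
$M{\left(c \right)} = - \frac{1}{2}$ ($M{\left(c \right)} = \left(- \frac{1}{8}\right) 4 = - \frac{1}{2}$)
$u{\left(p \right)} = - \frac{12}{p}$ ($u{\left(p \right)} = - 4 \frac{3}{p} = - \frac{12}{p}$)
$I{\left(y,S \right)} = 3 - 4 S - S y$ ($I{\left(y,S \right)} = 3 - \left(S y + 4 S\right) = 3 - \left(4 S + S y\right) = 3 - 4 S - S y$)
$E{\left(v \right)} = \frac{2}{9} - \frac{v \left(3 + \frac{72}{v}\right)}{9}$ ($E{\left(v \right)} = \frac{2}{9} - \frac{\left(3 - 4 \left(- \frac{12}{v}\right) - - \frac{12}{v} 2\right) v}{9} = \frac{2}{9} - \frac{\left(3 + \frac{48}{v} + \frac{24}{v}\right) v}{9} = \frac{2}{9} - \frac{\left(3 + \frac{72}{v}\right) v}{9} = \frac{2}{9} - \frac{v \left(3 + \frac{72}{v}\right)}{9}$)
$P{\left(C \right)} = - \frac{137 \sqrt{C}}{18}$ ($P{\left(C \right)} = \left(- \frac{70}{9} - - \frac{1}{6}\right) \sqrt{C} = \left(- \frac{70}{9} + \frac{1}{6}\right) \sqrt{C} = - \frac{137 \sqrt{C}}{18}$)
$P{\left(L{\left(3,3 \right)} \right)} - 3203 = - \frac{137 \sqrt{3}}{18} - 3203 = -3203 - \frac{137 \sqrt{3}}{18}$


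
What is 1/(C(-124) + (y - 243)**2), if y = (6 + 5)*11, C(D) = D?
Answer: 1/14760 ≈ 6.7751e-5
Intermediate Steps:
y = 121 (y = 11*11 = 121)
1/(C(-124) + (y - 243)**2) = 1/(-124 + (121 - 243)**2) = 1/(-124 + (-122)**2) = 1/(-124 + 14884) = 1/14760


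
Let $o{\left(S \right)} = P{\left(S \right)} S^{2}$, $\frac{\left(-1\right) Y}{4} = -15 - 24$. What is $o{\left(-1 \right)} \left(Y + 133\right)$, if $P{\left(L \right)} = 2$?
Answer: $578$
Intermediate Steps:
$Y = 156$ ($Y = - 4 \left(-15 - 24\right) = \left(-4\right) \left(-39\right) = 156$)
$o{\left(S \right)} = 2 S^{2}$
$o{\left(-1 \right)} \left(Y + 133\right) = 2 \left(-1\right)^{2} \left(156 + 133\right) = 2 \cdot 1 \cdot 289 = 2 \cdot 289 = 578$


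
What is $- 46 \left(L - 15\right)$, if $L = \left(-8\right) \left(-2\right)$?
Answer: $-46$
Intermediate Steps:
$L = 16$
$- 46 \left(L - 15\right) = - 46 \left(16 - 15\right) = \left(-46\right) 1 = -46$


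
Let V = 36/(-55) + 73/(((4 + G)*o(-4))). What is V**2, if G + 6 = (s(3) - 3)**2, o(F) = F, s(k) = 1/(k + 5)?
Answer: 6189912976/486423025 ≈ 12.725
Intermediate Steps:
s(k) = 1/(5 + k)
G = 145/64 (G = -6 + (1/(5 + 3) - 3)**2 = -6 + (1/8 - 3)**2 = -6 + (-23/8)**2 = -6 + 529/64 = 145/64 ≈ 2.2656)
V = -78676/22055 (V = 36/(-55) + 73/(((4 + 145/64)*(-4))) = 36*(-1/55) + 73/(((401/64)*(-4))) = -36/55 + 73/(-401/16) = -36/55 + 73*(-16/401) = -36/55 - 1168/401 = -78676/22055 ≈ -3.5673)
V**2 = (-78676/22055)**2 = 6189912976/486423025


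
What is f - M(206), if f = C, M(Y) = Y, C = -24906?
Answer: -25112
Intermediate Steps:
f = -24906
f - M(206) = -24906 - 1*206 = -24906 - 206 = -25112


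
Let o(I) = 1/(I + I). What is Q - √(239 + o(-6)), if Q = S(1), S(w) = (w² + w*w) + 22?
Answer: 24 - √8601/6 ≈ 8.5431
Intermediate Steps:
S(w) = 22 + 2*w² (S(w) = (w² + w²) + 22 = 2*w² + 22 = 22 + 2*w²)
o(I) = 1/(2*I)
Q = 24 (Q = 22 + 2*1² = 22 + 2*1 = 22 + 2 = 24)
Q - √(239 + o(-6)) = 24 - √(239 + (½)/(-6)) = 24 - √(239 + (½)*(-⅙)) = 24 - √(239 - 1/12) = 24 - √(2867/12) = 24 - √8601/6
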